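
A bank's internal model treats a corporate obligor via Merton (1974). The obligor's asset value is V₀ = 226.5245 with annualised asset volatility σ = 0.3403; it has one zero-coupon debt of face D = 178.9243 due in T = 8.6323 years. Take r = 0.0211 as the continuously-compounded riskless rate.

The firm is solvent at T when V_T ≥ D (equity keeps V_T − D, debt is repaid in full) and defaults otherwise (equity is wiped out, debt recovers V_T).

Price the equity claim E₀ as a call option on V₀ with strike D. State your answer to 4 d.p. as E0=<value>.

d₁ = [ln(V₀/D) + (r + σ²/2)T] / (σ√T)
   = [ln(226.5245/178.9243) + (0.0211 + 0.5·0.3403²)·8.6323] / (0.3403·√8.6323)
   = [0.235890 + 0.681969] / 0.999828 = 0.918018
d₂ = d₁ − σ√T = 0.918018 − 0.999828 = -0.081810
N(d₁) = 0.820695,  N(d₂) = 0.467399,  e^(−rT) = 0.833483
E₀ = V₀·N(d₁) − D·e^(−rT)·N(d₂)
   = 226.5245·0.820695 − 178.9243·0.833483·0.467399 = 116.204178

E0=116.2042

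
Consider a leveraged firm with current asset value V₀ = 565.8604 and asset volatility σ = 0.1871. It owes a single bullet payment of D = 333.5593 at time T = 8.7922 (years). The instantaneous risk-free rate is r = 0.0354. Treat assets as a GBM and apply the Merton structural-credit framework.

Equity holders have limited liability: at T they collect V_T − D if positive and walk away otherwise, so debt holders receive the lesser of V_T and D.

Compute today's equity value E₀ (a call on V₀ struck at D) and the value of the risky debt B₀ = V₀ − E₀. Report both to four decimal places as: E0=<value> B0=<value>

d₁ = [ln(V₀/D) + (r + σ²/2)T] / (σ√T)
   = [ln(565.8604/333.5593) + (0.0354 + 0.5·0.1871²)·8.7922] / (0.1871·√8.7922)
   = [0.528527 + 0.465136] / 0.554782 = 1.791085
d₂ = d₁ − σ√T = 1.791085 − 0.554782 = 1.236303
N(d₁) = 0.963360,  N(d₂) = 0.891827,  e^(−rT) = 0.732535
E₀ = V₀·N(d₁) − D·e^(−rT)·N(d₂)
   = 565.8604·0.963360 − 333.5593·0.732535·0.891827 = 327.214865
B₀ = V₀ − E₀ = 565.8604 − 327.214865 = 238.645535

E0=327.2149 B0=238.6455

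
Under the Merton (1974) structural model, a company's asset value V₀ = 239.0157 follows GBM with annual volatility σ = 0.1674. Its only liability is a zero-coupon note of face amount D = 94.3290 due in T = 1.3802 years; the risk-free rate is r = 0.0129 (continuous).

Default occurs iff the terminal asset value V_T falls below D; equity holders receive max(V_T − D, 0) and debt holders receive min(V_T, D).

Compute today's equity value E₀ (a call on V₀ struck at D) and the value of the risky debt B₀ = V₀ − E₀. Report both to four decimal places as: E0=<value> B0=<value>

d₁ = [ln(V₀/D) + (r + σ²/2)T] / (σ√T)
   = [ln(239.0157/94.3290) + (0.0129 + 0.5·0.1674²)·1.3802] / (0.1674·√1.3802)
   = [0.929741 + 0.037143] / 0.196665 = 4.916406
d₂ = d₁ − σ√T = 4.916406 − 0.196665 = 4.719741
N(d₁) = 1.000000,  N(d₂) = 0.999999,  e^(−rT) = 0.982353
E₀ = V₀·N(d₁) − D·e^(−rT)·N(d₂)
   = 239.0157·1.000000 − 94.3290·0.982353·0.999999 = 146.351329
B₀ = V₀ − E₀ = 239.0157 − 146.351329 = 92.664371

E0=146.3513 B0=92.6644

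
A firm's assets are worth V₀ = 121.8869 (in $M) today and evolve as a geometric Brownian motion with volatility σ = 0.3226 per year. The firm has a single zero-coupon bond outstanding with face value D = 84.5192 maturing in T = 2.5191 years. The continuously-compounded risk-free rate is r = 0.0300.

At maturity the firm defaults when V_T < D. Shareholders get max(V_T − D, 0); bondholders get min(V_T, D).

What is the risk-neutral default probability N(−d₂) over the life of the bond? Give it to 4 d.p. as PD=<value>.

d₁ = [ln(V₀/D) + (r + σ²/2)T] / (σ√T)
   = [ln(121.8869/84.5192) + (0.0300 + 0.5·0.3226²)·2.5191] / (0.3226·√2.5191)
   = [0.366115 + 0.206655] / 0.512020 = 1.118648
d₂ = d₁ − σ√T = 1.118648 − 0.512020 = 0.606627
risk-neutral PD = N(−d₂) = N(-0.606627) = 0.272049

PD=0.2720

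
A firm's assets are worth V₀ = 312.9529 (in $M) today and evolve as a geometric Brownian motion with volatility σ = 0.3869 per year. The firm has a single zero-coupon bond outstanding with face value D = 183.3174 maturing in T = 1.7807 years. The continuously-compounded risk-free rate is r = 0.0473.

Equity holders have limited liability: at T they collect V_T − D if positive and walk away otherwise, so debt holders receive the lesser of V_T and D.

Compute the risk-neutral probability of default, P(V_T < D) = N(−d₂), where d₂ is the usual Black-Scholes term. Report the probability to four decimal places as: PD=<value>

d₁ = [ln(V₀/D) + (r + σ²/2)T] / (σ√T)
   = [ln(312.9529/183.3174) + (0.0473 + 0.5·0.3869²)·1.7807] / (0.3869·√1.7807)
   = [0.534834 + 0.217505] / 0.516290 = 1.457200
d₂ = d₁ − σ√T = 1.457200 − 0.516290 = 0.940910
risk-neutral PD = N(−d₂) = N(-0.940910) = 0.173376

PD=0.1734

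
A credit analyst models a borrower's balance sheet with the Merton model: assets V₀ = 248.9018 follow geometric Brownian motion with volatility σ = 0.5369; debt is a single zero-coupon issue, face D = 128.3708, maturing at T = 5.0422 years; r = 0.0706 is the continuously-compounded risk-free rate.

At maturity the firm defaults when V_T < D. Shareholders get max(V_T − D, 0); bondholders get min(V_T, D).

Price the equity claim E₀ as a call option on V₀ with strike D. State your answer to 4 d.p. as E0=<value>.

E0=176.9583

d₁ = [ln(V₀/D) + (r + σ²/2)T] / (σ√T)
   = [ln(248.9018/128.3708) + (0.0706 + 0.5·0.5369²)·5.0422] / (0.5369·√5.0422)
   = [0.662135 + 1.082716] / 1.205601 = 1.447288
d₂ = d₁ − σ√T = 1.447288 − 1.205601 = 0.241687
N(d₁) = 0.926092,  N(d₂) = 0.595489,  e^(−rT) = 0.700487
E₀ = V₀·N(d₁) − D·e^(−rT)·N(d₂)
   = 248.9018·0.926092 − 128.3708·0.700487·0.595489 = 176.958332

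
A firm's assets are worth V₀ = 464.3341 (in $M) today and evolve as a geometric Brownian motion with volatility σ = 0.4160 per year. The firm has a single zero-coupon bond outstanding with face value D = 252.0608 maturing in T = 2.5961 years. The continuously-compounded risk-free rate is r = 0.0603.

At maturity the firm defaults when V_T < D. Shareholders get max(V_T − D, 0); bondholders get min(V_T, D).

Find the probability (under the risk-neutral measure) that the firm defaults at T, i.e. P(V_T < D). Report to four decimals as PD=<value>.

PD=0.2090

d₁ = [ln(V₀/D) + (r + σ²/2)T] / (σ√T)
   = [ln(464.3341/252.0608) + (0.0603 + 0.5·0.4160²)·2.5961] / (0.4160·√2.5961)
   = [0.610934 + 0.381180] / 0.670277 = 1.480156
d₂ = d₁ − σ√T = 1.480156 − 0.670277 = 0.809880
risk-neutral PD = N(−d₂) = N(-0.809880) = 0.209005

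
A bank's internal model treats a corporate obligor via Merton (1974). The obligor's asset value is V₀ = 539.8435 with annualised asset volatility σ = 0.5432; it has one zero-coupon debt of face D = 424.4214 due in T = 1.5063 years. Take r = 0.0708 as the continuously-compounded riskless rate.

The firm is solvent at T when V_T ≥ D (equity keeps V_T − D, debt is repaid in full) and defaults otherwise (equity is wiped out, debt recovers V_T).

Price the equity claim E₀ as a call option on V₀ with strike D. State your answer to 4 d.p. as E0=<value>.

d₁ = [ln(V₀/D) + (r + σ²/2)T] / (σ√T)
   = [ln(539.8435/424.4214) + (0.0708 + 0.5·0.5432²)·1.5063] / (0.5432·√1.5063)
   = [0.240552 + 0.328875] / 0.666677 = 0.854128
d₂ = d₁ − σ√T = 0.854128 − 0.666677 = 0.187451
N(d₁) = 0.803483,  N(d₂) = 0.574347,  e^(−rT) = 0.898844
E₀ = V₀·N(d₁) − D·e^(−rT)·N(d₂)
   = 539.8435·0.803483 − 424.4214·0.898844·0.574347 = 214.648466

E0=214.6485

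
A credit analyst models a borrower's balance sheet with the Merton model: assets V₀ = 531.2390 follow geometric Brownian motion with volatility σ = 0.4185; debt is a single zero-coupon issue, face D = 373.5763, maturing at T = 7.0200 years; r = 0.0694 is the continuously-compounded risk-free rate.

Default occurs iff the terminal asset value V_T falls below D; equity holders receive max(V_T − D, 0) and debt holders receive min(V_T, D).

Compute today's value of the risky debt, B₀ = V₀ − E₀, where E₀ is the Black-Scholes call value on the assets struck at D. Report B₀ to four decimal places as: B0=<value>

B0=183.5691

d₁ = [ln(V₀/D) + (r + σ²/2)T] / (σ√T)
   = [ln(531.2390/373.5763) + (0.0694 + 0.5·0.4185²)·7.0200] / (0.4185·√7.0200)
   = [0.352090 + 1.101937] / 1.108828 = 1.311319
d₂ = d₁ − σ√T = 1.311319 − 1.108828 = 0.202492
N(d₁) = 0.905125,  N(d₂) = 0.580234,  e^(−rT) = 0.614352
E₀ = V₀·N(d₁) − D·e^(−rT)·N(d₂)
   = 531.2390·0.905125 − 373.5763·0.614352·0.580234 = 347.669898
B₀ = V₀ − E₀ = 531.2390 − 347.669898 = 183.569102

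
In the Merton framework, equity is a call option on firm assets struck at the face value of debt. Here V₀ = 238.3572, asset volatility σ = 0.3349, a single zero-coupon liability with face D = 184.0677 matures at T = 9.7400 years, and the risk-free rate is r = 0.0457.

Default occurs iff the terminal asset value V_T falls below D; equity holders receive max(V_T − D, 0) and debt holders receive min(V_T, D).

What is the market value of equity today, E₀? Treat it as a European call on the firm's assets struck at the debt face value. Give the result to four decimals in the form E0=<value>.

E0=144.7042

d₁ = [ln(V₀/D) + (r + σ²/2)T] / (σ√T)
   = [ln(238.3572/184.0677) + (0.0457 + 0.5·0.3349²)·9.7400] / (0.3349·√9.7400)
   = [0.258467 + 0.991328] / 1.045189 = 1.195760
d₂ = d₁ − σ√T = 1.195760 − 1.045189 = 0.150571
N(d₁) = 0.884105,  N(d₂) = 0.559843,  e^(−rT) = 0.640749
E₀ = V₀·N(d₁) − D·e^(−rT)·N(d₂)
   = 238.3572·0.884105 − 184.0677·0.640749·0.559843 = 144.704233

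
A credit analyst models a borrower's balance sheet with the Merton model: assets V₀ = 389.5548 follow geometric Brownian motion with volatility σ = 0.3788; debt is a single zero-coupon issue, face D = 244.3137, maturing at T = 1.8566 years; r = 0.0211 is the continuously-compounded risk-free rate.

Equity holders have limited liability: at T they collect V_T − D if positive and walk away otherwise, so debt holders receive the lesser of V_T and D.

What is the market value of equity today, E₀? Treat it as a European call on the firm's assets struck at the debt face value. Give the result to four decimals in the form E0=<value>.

d₁ = [ln(V₀/D) + (r + σ²/2)T] / (σ√T)
   = [ln(389.5548/244.3137) + (0.0211 + 0.5·0.3788²)·1.8566] / (0.3788·√1.8566)
   = [0.466551 + 0.172376] / 0.516142 = 1.237890
d₂ = d₁ − σ√T = 1.237890 − 0.516142 = 0.721748
N(d₁) = 0.892122,  N(d₂) = 0.764775,  e^(−rT) = 0.961583
E₀ = V₀·N(d₁) − D·e^(−rT)·N(d₂)
   = 389.5548·0.892122 − 244.3137·0.961583·0.764775 = 167.863160

E0=167.8632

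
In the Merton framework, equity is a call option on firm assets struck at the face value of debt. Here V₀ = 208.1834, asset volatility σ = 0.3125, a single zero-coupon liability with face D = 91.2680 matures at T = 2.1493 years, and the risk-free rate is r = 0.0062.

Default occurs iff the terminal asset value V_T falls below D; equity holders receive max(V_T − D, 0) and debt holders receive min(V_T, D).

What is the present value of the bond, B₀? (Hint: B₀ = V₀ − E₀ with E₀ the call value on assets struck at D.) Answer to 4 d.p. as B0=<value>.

d₁ = [ln(V₀/D) + (r + σ²/2)T] / (σ√T)
   = [ln(208.1834/91.2680) + (0.0062 + 0.5·0.3125²)·2.1493] / (0.3125·√2.1493)
   = [0.824619 + 0.118272] / 0.458140 = 2.058084
d₂ = d₁ − σ√T = 2.058084 − 0.458140 = 1.599943
N(d₁) = 0.980209,  N(d₂) = 0.945194,  e^(−rT) = 0.986763
E₀ = V₀·N(d₁) − D·e^(−rT)·N(d₂)
   = 208.1834·0.980209 − 91.2680·0.986763·0.945194 = 118.939153
B₀ = V₀ − E₀ = 208.1834 − 118.939153 = 89.244247

B0=89.2442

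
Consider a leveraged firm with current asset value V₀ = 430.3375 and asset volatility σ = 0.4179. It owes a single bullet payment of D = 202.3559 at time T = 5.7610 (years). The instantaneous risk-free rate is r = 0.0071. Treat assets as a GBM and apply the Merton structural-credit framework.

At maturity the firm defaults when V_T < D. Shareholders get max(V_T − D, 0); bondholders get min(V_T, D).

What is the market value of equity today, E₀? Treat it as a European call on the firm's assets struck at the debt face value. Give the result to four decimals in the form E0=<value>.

d₁ = [ln(V₀/D) + (r + σ²/2)T] / (σ√T)
   = [ln(430.3375/202.3559) + (0.0071 + 0.5·0.4179²)·5.7610] / (0.4179·√5.7610)
   = [0.754542 + 0.543955] / 1.003047 = 1.294552
d₂ = d₁ − σ√T = 1.294552 − 1.003047 = 0.291505
N(d₁) = 0.902263,  N(d₂) = 0.614667,  e^(−rT) = 0.959922
E₀ = V₀·N(d₁) − D·e^(−rT)·N(d₂)
   = 430.3375·0.902263 − 202.3559·0.959922·0.614667 = 268.880796

E0=268.8808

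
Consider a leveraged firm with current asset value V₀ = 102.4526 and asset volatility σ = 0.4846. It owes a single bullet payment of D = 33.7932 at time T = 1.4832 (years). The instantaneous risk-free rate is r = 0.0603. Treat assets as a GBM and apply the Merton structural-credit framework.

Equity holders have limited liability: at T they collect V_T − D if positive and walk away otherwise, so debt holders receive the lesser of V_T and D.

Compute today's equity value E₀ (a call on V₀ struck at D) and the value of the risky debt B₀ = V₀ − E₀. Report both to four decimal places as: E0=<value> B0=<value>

d₁ = [ln(V₀/D) + (r + σ²/2)T] / (σ√T)
   = [ln(102.4526/33.7932) + (0.0603 + 0.5·0.4846²)·1.4832] / (0.4846·√1.4832)
   = [1.109141 + 0.263592] / 0.590178 = 2.325963
d₂ = d₁ − σ√T = 2.325963 − 0.590178 = 1.735784
N(d₁) = 0.989990,  N(d₂) = 0.958699,  e^(−rT) = 0.914446
E₀ = V₀·N(d₁) − D·e^(−rT)·N(d₂)
   = 102.4526·0.989990 − 33.7932·0.914446·0.958699 = 71.801254
B₀ = V₀ − E₀ = 102.4526 − 71.801254 = 30.651346

E0=71.8013 B0=30.6513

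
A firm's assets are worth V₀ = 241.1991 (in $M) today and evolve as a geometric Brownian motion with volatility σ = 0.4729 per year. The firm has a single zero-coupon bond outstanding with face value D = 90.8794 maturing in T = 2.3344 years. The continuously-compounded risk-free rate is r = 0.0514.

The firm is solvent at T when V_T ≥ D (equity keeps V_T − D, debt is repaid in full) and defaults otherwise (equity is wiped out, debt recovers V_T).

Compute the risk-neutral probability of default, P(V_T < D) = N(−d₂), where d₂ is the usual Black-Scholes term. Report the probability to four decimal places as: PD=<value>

d₁ = [ln(V₀/D) + (r + σ²/2)T] / (σ√T)
   = [ln(241.1991/90.8794) + (0.0514 + 0.5·0.4729²)·2.3344] / (0.4729·√2.3344)
   = [0.976089 + 0.381014] / 0.722532 = 1.878262
d₂ = d₁ − σ√T = 1.878262 − 0.722532 = 1.155730
risk-neutral PD = N(−d₂) = N(-1.155730) = 0.123896

PD=0.1239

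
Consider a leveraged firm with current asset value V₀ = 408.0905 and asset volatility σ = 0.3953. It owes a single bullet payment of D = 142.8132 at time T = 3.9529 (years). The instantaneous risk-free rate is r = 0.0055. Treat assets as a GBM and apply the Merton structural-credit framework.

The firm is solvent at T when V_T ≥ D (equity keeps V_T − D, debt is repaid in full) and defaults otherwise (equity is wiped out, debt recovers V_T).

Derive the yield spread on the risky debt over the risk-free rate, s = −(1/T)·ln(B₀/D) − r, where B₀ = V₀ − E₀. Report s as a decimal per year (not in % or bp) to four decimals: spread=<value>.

spread=0.0131

d₁ = [ln(V₀/D) + (r + σ²/2)T] / (σ√T)
   = [ln(408.0905/142.8132) + (0.0055 + 0.5·0.3953²)·3.9529] / (0.3953·√3.9529)
   = [1.049951 + 0.330585] / 0.785932 = 1.756561
d₂ = d₁ − σ√T = 1.756561 − 0.785932 = 0.970629
N(d₁) = 0.960504,  N(d₂) = 0.834134,  e^(−rT) = 0.978494
E₀ = V₀·N(d₁) − D·e^(−rT)·N(d₂)
   = 408.0905·0.960504 − 142.8132·0.978494·0.834134 = 275.409082
B₀ = V₀ − E₀ = 408.0905 − 275.409082 = 132.681418
spread = −(1/T)·ln(B₀/D) − r = −(1/3.9529)·ln(132.681418/142.8132) − 0.0055 = 0.01311585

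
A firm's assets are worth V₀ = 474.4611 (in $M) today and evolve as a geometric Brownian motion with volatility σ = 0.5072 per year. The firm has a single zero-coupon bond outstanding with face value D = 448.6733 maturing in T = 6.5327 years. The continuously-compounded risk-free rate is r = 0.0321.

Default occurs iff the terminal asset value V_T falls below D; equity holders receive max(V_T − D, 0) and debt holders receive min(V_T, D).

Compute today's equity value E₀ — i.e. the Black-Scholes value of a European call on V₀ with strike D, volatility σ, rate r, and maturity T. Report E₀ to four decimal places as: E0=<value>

E0=261.4739

d₁ = [ln(V₀/D) + (r + σ²/2)T] / (σ√T)
   = [ln(474.4611/448.6733) + (0.0321 + 0.5·0.5072²)·6.5327] / (0.5072·√6.5327)
   = [0.055885 + 1.049974] / 1.296360 = 0.853049
d₂ = d₁ − σ√T = 0.853049 − 1.296360 = -0.443311
N(d₁) = 0.803184,  N(d₂) = 0.328771,  e^(−rT) = 0.810828
E₀ = V₀·N(d₁) − D·e^(−rT)·N(d₂)
   = 474.4611·0.803184 − 448.6733·0.810828·0.328771 = 261.473922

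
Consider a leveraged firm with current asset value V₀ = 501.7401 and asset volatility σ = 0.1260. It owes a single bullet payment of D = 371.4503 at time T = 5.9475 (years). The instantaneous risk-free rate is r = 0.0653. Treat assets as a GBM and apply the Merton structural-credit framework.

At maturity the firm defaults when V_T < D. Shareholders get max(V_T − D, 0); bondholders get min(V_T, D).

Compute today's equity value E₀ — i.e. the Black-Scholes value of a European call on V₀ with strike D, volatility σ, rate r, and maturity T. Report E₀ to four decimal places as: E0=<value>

d₁ = [ln(V₀/D) + (r + σ²/2)T] / (σ√T)
   = [ln(501.7401/371.4503) + (0.0653 + 0.5·0.1260²)·5.9475] / (0.1260·√5.9475)
   = [0.300667 + 0.435583] / 0.307282 = 2.396005
d₂ = d₁ − σ√T = 2.396005 − 0.307282 = 2.088722
N(d₁) = 0.991713,  N(d₂) = 0.981634,  e^(−rT) = 0.678160
E₀ = V₀·N(d₁) − D·e^(−rT)·N(d₂)
   = 501.7401·0.991713 − 371.4503·0.678160·0.981634 = 250.305693

E0=250.3057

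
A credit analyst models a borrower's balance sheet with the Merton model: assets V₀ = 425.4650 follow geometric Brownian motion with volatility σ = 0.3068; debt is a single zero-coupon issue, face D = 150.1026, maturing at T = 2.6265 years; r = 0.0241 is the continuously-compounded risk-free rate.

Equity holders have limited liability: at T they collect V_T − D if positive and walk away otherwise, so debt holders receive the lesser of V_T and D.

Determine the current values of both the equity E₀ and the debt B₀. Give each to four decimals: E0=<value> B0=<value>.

d₁ = [ln(V₀/D) + (r + σ²/2)T] / (σ√T)
   = [ln(425.4650/150.1026) + (0.0241 + 0.5·0.3068²)·2.6265] / (0.3068·√2.6265)
   = [1.041864 + 0.186910] / 0.497215 = 2.471313
d₂ = d₁ − σ√T = 2.471313 − 0.497215 = 1.974098
N(d₁) = 0.993269,  N(d₂) = 0.975815,  e^(−rT) = 0.938663
E₀ = V₀·N(d₁) − D·e^(−rT)·N(d₂)
   = 425.4650·0.993269 − 150.1026·0.938663·0.975815 = 285.113072
B₀ = V₀ − E₀ = 425.4650 − 285.113072 = 140.351928

E0=285.1131 B0=140.3519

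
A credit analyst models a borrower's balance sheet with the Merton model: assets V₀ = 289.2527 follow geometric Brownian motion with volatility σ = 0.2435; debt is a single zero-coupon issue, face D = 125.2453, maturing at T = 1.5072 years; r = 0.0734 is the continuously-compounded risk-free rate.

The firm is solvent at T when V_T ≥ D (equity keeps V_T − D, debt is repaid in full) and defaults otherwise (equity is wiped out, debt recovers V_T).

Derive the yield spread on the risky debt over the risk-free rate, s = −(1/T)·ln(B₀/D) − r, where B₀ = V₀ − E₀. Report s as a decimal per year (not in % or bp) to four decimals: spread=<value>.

spread=0.0001

d₁ = [ln(V₀/D) + (r + σ²/2)T] / (σ√T)
   = [ln(289.2527/125.2453) + (0.0734 + 0.5·0.2435²)·1.5072] / (0.2435·√1.5072)
   = [0.837026 + 0.155311] / 0.298940 = 3.319518
d₂ = d₁ − σ√T = 3.319518 − 0.298940 = 3.020578
N(d₁) = 0.999549,  N(d₂) = 0.998739,  e^(−rT) = 0.895271
E₀ = V₀·N(d₁) − D·e^(−rT)·N(d₂)
   = 289.2527·0.999549 − 125.2453·0.895271·0.998739 = 177.135210
B₀ = V₀ − E₀ = 289.2527 − 177.135210 = 112.117490
spread = −(1/T)·ln(B₀/D) − r = −(1/1.5072)·ln(112.117490/125.2453) − 0.0734 = 0.00006528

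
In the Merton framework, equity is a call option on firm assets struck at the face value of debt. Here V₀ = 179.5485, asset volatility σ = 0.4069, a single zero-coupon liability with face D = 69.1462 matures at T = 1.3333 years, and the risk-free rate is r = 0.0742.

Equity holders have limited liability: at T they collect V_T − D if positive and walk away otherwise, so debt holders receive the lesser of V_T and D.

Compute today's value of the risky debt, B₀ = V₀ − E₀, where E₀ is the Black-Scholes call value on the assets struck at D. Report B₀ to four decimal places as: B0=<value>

B0=62.4216

d₁ = [ln(V₀/D) + (r + σ²/2)T] / (σ√T)
   = [ln(179.5485/69.1462) + (0.0742 + 0.5·0.4069²)·1.3333] / (0.4069·√1.3333)
   = [0.954222 + 0.209307] / 0.469842 = 2.476427
d₂ = d₁ − σ√T = 2.476427 − 0.469842 = 2.006585
N(d₁) = 0.993365,  N(d₂) = 0.977603,  e^(−rT) = 0.905805
E₀ = V₀·N(d₁) − D·e^(−rT)·N(d₂)
   = 179.5485·0.993365 − 69.1462·0.905805·0.977603 = 117.126943
B₀ = V₀ − E₀ = 179.5485 − 117.126943 = 62.421557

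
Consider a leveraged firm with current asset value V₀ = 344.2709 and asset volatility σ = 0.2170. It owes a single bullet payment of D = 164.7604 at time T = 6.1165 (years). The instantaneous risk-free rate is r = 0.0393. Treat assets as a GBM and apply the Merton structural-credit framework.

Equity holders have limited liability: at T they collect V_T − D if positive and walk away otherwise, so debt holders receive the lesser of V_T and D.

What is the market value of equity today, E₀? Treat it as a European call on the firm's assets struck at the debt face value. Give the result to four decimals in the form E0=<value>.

E0=216.2073

d₁ = [ln(V₀/D) + (r + σ²/2)T] / (σ√T)
   = [ln(344.2709/164.7604) + (0.0393 + 0.5·0.2170²)·6.1165] / (0.2170·√6.1165)
   = [0.736937 + 0.384388] / 0.536675 = 2.089394
d₂ = d₁ − σ√T = 2.089394 − 0.536675 = 1.552719
N(d₁) = 0.981664,  N(d₂) = 0.939755,  e^(−rT) = 0.786330
E₀ = V₀·N(d₁) − D·e^(−rT)·N(d₂)
   = 344.2709·0.981664 − 164.7604·0.786330·0.939755 = 216.207343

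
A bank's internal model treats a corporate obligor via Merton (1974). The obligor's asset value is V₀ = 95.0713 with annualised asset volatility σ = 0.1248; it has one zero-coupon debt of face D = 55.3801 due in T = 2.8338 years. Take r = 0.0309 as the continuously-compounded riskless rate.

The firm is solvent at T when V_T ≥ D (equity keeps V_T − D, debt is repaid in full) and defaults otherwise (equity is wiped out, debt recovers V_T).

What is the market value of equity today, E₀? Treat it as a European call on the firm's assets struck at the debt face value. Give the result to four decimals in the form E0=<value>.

E0=44.3400

d₁ = [ln(V₀/D) + (r + σ²/2)T] / (σ√T)
   = [ln(95.0713/55.3801) + (0.0309 + 0.5·0.1248²)·2.8338] / (0.1248·√2.8338)
   = [0.540407 + 0.109633] / 0.210087 = 3.094144
d₂ = d₁ − σ√T = 3.094144 − 0.210087 = 2.884057
N(d₁) = 0.999013,  N(d₂) = 0.998037,  e^(−rT) = 0.916160
E₀ = V₀·N(d₁) − D·e^(−rT)·N(d₂)
   = 95.0713·0.999013 − 55.3801·0.916160·0.998037 = 44.340043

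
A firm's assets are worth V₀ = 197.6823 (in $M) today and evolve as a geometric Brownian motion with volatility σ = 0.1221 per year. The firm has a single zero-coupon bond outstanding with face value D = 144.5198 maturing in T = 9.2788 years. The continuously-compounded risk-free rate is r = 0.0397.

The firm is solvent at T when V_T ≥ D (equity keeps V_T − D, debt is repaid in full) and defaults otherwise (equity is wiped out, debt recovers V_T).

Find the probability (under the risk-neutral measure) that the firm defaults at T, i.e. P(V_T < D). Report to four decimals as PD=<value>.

d₁ = [ln(V₀/D) + (r + σ²/2)T] / (σ√T)
   = [ln(197.6823/144.5198) + (0.0397 + 0.5·0.1221²)·9.2788] / (0.1221·√9.2788)
   = [0.313245 + 0.437534] / 0.371930 = 2.018602
d₂ = d₁ − σ√T = 2.018602 − 0.371930 = 1.646671
risk-neutral PD = N(−d₂) = N(-1.646671) = 0.049813

PD=0.0498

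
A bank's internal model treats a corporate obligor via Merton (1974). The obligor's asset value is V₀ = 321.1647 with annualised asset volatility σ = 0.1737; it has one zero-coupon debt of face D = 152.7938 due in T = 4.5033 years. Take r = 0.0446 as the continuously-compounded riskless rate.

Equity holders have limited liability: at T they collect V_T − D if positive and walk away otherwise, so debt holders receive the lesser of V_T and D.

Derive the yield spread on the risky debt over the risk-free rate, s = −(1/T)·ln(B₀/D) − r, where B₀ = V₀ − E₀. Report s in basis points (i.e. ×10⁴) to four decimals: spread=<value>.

d₁ = [ln(V₀/D) + (r + σ²/2)T] / (σ√T)
   = [ln(321.1647/152.7938) + (0.0446 + 0.5·0.1737²)·4.5033] / (0.1737·√4.5033)
   = [0.742865 + 0.268783] / 0.368608 = 2.744506
d₂ = d₁ − σ√T = 2.744506 − 0.368608 = 2.375898
N(d₁) = 0.996970,  N(d₂) = 0.991247,  e^(−rT) = 0.818037
E₀ = V₀·N(d₁) − D·e^(−rT)·N(d₂)
   = 321.1647·0.996970 − 152.7938·0.818037·0.991247 = 196.294557
B₀ = V₀ − E₀ = 321.1647 − 196.294557 = 124.870143
spread = −(1/T)·ln(B₀/D) − r = −(1/4.5033)·ln(124.870143/152.7938) − 0.0446 = 0.00021490
in basis points: 0.00021490 × 10⁴ = 2.1490 bp

spread=2.1490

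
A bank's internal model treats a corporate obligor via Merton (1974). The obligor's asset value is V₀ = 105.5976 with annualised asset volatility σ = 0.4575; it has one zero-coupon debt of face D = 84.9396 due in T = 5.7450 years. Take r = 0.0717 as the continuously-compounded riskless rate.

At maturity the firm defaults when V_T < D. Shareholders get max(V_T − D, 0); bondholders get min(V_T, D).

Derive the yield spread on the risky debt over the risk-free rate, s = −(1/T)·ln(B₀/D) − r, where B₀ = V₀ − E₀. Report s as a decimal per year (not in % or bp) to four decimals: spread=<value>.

d₁ = [ln(V₀/D) + (r + σ²/2)T] / (σ√T)
   = [ln(105.5976/84.9396) + (0.0717 + 0.5·0.4575²)·5.7450] / (0.4575·√5.7450)
   = [0.217695 + 1.013149] / 1.096569 = 1.122450
d₂ = d₁ − σ√T = 1.122450 − 1.096569 = 0.025880
N(d₁) = 0.869164,  N(d₂) = 0.510324,  e^(−rT) = 0.662380
E₀ = V₀·N(d₁) − D·e^(−rT)·N(d₂)
   = 105.5976·0.869164 − 84.9396·0.662380·0.510324 = 63.069713
B₀ = V₀ − E₀ = 105.5976 − 63.069713 = 42.527887
spread = −(1/T)·ln(B₀/D) − r = −(1/5.7450)·ln(42.527887/84.9396) − 0.0717 = 0.04871434

spread=0.0487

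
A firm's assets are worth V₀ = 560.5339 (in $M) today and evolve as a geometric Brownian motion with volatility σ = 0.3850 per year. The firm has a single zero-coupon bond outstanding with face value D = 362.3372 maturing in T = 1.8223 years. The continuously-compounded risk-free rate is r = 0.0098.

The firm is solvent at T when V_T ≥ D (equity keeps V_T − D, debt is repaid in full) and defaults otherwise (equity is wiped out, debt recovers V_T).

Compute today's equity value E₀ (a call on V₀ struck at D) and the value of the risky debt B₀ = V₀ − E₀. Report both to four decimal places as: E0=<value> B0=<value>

d₁ = [ln(V₀/D) + (r + σ²/2)T] / (σ√T)
   = [ln(560.5339/362.3372) + (0.0098 + 0.5·0.3850²)·1.8223] / (0.3850·√1.8223)
   = [0.436314 + 0.152914] / 0.519721 = 1.133738
d₂ = d₁ − σ√T = 1.133738 − 0.519721 = 0.614017
N(d₁) = 0.871548,  N(d₂) = 0.730398,  e^(−rT) = 0.982300
E₀ = V₀·N(d₁) − D·e^(−rT)·N(d₂)
   = 560.5339·0.871548 − 362.3372·0.982300·0.730398 = 228.566093
B₀ = V₀ − E₀ = 560.5339 − 228.566093 = 331.967807

E0=228.5661 B0=331.9678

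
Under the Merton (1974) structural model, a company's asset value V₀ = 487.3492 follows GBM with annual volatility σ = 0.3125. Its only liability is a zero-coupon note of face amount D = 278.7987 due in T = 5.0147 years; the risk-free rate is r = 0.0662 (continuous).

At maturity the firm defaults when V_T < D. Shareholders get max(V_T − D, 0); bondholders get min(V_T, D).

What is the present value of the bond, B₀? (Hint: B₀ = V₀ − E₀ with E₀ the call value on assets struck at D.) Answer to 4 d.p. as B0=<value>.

d₁ = [ln(V₀/D) + (r + σ²/2)T] / (σ√T)
   = [ln(487.3492/278.7987) + (0.0662 + 0.5·0.3125²)·5.0147] / (0.3125·√5.0147)
   = [0.558491 + 0.576832] / 0.699798 = 1.622358
d₂ = d₁ − σ√T = 1.622358 − 0.699798 = 0.922560
N(d₁) = 0.947637,  N(d₂) = 0.821882,  e^(−rT) = 0.717507
E₀ = V₀·N(d₁) − D·e^(−rT)·N(d₂)
   = 487.3492·0.947637 − 278.7987·0.717507·0.821882 = 297.420800
B₀ = V₀ − E₀ = 487.3492 − 297.420800 = 189.928400

B0=189.9284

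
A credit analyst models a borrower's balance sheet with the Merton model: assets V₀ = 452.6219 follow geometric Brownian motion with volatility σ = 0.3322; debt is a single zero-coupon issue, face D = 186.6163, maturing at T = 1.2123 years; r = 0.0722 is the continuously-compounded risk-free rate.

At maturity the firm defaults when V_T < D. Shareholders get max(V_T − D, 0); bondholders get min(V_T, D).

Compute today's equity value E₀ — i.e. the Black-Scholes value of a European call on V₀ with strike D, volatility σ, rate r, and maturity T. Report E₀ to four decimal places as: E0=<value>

d₁ = [ln(V₀/D) + (r + σ²/2)T] / (σ√T)
   = [ln(452.6219/186.6163) + (0.0722 + 0.5·0.3322²)·1.2123] / (0.3322·√1.2123)
   = [0.886002 + 0.154421] / 0.365767 = 2.844497
d₂ = d₁ − σ√T = 2.844497 − 0.365767 = 2.478729
N(d₁) = 0.997776,  N(d₂) = 0.993407,  e^(−rT) = 0.916193
E₀ = V₀·N(d₁) − D·e^(−rT)·N(d₂)
   = 452.6219·0.997776 − 186.6163·0.916193·0.993407 = 281.765827

E0=281.7658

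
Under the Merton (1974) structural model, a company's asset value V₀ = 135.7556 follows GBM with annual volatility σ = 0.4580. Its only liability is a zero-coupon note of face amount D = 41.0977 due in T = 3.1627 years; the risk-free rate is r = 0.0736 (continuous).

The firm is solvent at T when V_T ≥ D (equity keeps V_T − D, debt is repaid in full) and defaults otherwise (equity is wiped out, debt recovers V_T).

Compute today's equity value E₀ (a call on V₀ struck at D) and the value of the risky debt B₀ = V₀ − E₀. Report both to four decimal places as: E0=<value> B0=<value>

d₁ = [ln(V₀/D) + (r + σ²/2)T] / (σ√T)
   = [ln(135.7556/41.0977) + (0.0736 + 0.5·0.4580²)·3.1627] / (0.4580·√3.1627)
   = [1.194904 + 0.564485] / 0.814506 = 2.160068
d₂ = d₁ − σ√T = 2.160068 − 0.814506 = 1.345562
N(d₁) = 0.984616,  N(d₂) = 0.910778,  e^(−rT) = 0.792332
E₀ = V₀·N(d₁) − D·e^(−rT)·N(d₂)
   = 135.7556·0.984616 − 41.0977·0.792332·0.910778 = 104.009488
B₀ = V₀ − E₀ = 135.7556 − 104.009488 = 31.746112

E0=104.0095 B0=31.7461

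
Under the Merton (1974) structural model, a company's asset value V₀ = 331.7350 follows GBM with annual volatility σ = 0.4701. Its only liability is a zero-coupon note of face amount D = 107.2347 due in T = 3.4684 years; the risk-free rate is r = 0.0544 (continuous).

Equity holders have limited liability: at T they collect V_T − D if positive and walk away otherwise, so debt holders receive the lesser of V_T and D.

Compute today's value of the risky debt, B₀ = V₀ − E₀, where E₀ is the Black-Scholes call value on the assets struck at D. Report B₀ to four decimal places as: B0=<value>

B0=84.7371

d₁ = [ln(V₀/D) + (r + σ²/2)T] / (σ√T)
   = [ln(331.7350/107.2347) + (0.0544 + 0.5·0.4701²)·3.4684] / (0.4701·√3.4684)
   = [1.129317 + 0.571929] / 0.875497 = 1.943176
d₂ = d₁ − σ√T = 1.943176 − 0.875497 = 1.067679
N(d₁) = 0.974003,  N(d₂) = 0.857167,  e^(−rT) = 0.828051
E₀ = V₀·N(d₁) − D·e^(−rT)·N(d₂)
   = 331.7350·0.974003 − 107.2347·0.828051·0.857167 = 246.997917
B₀ = V₀ − E₀ = 331.7350 − 246.997917 = 84.737083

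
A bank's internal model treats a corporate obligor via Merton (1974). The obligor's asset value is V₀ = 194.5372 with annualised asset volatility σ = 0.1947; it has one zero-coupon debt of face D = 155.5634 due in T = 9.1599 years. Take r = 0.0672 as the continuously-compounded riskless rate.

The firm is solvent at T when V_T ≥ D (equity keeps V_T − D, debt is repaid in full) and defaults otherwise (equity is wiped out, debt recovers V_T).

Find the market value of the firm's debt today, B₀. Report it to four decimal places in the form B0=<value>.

d₁ = [ln(V₀/D) + (r + σ²/2)T] / (σ√T)
   = [ln(194.5372/155.5634) + (0.0672 + 0.5·0.1947²)·9.1599] / (0.1947·√9.1599)
   = [0.223570 + 0.789162] / 0.589266 = 1.718634
d₂ = d₁ − σ√T = 1.718634 − 0.589266 = 1.129368
N(d₁) = 0.957159,  N(d₂) = 0.870629,  e^(−rT) = 0.540346
E₀ = V₀·N(d₁) − D·e^(−rT)·N(d₂)
   = 194.5372·0.957159 − 155.5634·0.540346·0.870629 = 113.019741
B₀ = V₀ − E₀ = 194.5372 − 113.019741 = 81.517459

B0=81.5175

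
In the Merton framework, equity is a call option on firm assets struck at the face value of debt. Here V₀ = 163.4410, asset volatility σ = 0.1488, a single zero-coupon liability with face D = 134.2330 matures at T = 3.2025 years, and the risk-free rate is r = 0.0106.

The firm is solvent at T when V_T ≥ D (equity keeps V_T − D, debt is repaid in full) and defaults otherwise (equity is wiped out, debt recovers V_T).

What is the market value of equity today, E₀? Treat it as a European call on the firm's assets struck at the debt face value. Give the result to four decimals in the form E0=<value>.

d₁ = [ln(V₀/D) + (r + σ²/2)T] / (σ√T)
   = [ln(163.4410/134.2330) + (0.0106 + 0.5·0.1488²)·3.2025] / (0.1488·√3.2025)
   = [0.196875 + 0.069400] / 0.266285 = 0.999962
d₂ = d₁ − σ√T = 0.999962 − 0.266285 = 0.733677
N(d₁) = 0.841336,  N(d₂) = 0.768427,  e^(−rT) = 0.966623
E₀ = V₀·N(d₁) − D·e^(−rT)·N(d₂)
   = 163.4410·0.841336 − 134.2330·0.966623·0.768427 = 37.803214

E0=37.8032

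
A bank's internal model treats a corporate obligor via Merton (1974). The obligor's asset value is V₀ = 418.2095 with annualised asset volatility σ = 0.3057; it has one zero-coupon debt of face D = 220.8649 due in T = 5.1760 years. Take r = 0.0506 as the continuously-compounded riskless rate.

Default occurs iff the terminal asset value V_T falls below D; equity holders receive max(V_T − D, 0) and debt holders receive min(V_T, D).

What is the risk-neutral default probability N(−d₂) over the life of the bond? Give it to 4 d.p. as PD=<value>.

PD=0.1719

d₁ = [ln(V₀/D) + (r + σ²/2)T] / (σ√T)
   = [ln(418.2095/220.8649) + (0.0506 + 0.5·0.3057²)·5.1760] / (0.3057·√5.1760)
   = [0.638431 + 0.503761] / 0.695493 = 1.642277
d₂ = d₁ − σ√T = 1.642277 − 0.695493 = 0.946785
risk-neutral PD = N(−d₂) = N(-0.946785) = 0.171874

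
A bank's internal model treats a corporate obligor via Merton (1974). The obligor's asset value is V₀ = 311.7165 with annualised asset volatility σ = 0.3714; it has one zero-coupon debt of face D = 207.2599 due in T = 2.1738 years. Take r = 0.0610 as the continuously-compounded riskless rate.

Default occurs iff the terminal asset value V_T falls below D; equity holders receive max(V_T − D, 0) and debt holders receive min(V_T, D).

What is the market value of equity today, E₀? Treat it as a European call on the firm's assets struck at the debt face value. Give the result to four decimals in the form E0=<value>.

E0=141.0494

d₁ = [ln(V₀/D) + (r + σ²/2)T] / (σ√T)
   = [ln(311.7165/207.2599) + (0.0610 + 0.5·0.3714²)·2.1738] / (0.3714·√2.1738)
   = [0.408121 + 0.282527] / 0.547585 = 1.261260
d₂ = d₁ − σ√T = 1.261260 − 0.547585 = 0.713675
N(d₁) = 0.896392,  N(d₂) = 0.762286,  e^(−rT) = 0.875814
E₀ = V₀·N(d₁) − D·e^(−rT)·N(d₂)
   = 311.7165·0.896392 − 207.2599·0.875814·0.762286 = 141.049355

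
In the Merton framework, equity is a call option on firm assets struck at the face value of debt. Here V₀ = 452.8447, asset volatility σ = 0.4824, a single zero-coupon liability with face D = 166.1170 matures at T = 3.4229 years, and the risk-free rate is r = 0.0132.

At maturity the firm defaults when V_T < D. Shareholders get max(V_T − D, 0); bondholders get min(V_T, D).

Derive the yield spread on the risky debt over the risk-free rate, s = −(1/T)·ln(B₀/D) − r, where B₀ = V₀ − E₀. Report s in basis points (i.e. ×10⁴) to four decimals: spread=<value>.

spread=254.3953

d₁ = [ln(V₀/D) + (r + σ²/2)T] / (σ√T)
   = [ln(452.8447/166.1170) + (0.0132 + 0.5·0.4824²)·3.4229] / (0.4824·√3.4229)
   = [1.002857 + 0.443453] / 0.892492 = 1.620530
d₂ = d₁ − σ√T = 1.620530 − 0.892492 = 0.728038
N(d₁) = 0.947441,  N(d₂) = 0.766705,  e^(−rT) = 0.955823
E₀ = V₀·N(d₁) − D·e^(−rT)·N(d₂)
   = 452.8447·0.947441 − 166.1170·0.955823·0.766705 = 307.307300
B₀ = V₀ − E₀ = 452.8447 − 307.307300 = 145.537400
spread = −(1/T)·ln(B₀/D) − r = −(1/3.4229)·ln(145.537400/166.1170) − 0.0132 = 0.02543953
in basis points: 0.02543953 × 10⁴ = 254.3953 bp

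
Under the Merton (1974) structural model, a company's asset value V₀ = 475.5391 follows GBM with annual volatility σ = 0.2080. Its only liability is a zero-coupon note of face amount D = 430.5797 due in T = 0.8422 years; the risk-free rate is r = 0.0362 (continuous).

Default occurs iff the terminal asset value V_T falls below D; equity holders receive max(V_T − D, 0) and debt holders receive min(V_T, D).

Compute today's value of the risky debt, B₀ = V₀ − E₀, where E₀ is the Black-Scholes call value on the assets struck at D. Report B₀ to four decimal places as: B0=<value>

B0=405.1112

d₁ = [ln(V₀/D) + (r + σ²/2)T] / (σ√T)
   = [ln(475.5391/430.5797) + (0.0362 + 0.5·0.2080²)·0.8422] / (0.2080·√0.8422)
   = [0.099317 + 0.048706] / 0.190885 = 0.775457
d₂ = d₁ − σ√T = 0.775457 − 0.190885 = 0.584572
N(d₁) = 0.780965,  N(d₂) = 0.720582,  e^(−rT) = 0.969972
E₀ = V₀·N(d₁) − D·e^(−rT)·N(d₂)
   = 475.5391·0.780965 − 430.5797·0.969972·0.720582 = 70.427939
B₀ = V₀ − E₀ = 475.5391 − 70.427939 = 405.111161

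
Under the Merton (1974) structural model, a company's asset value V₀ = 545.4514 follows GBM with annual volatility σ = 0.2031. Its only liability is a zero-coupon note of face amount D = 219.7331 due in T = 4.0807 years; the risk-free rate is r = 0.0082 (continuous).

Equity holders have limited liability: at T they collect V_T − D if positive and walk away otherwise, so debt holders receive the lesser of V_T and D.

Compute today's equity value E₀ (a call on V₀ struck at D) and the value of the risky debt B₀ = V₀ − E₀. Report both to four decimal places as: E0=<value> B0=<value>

d₁ = [ln(V₀/D) + (r + σ²/2)T] / (σ√T)
   = [ln(545.4514/219.7331) + (0.0082 + 0.5·0.2031²)·4.0807] / (0.2031·√4.0807)
   = [0.909200 + 0.117625] / 0.410277 = 2.502761
d₂ = d₁ − σ√T = 2.502761 − 0.410277 = 2.092484
N(d₁) = 0.993839,  N(d₂) = 0.981802,  e^(−rT) = 0.967092
E₀ = V₀·N(d₁) − D·e^(−rT)·N(d₂)
   = 545.4514·0.993839 − 219.7331·0.967092·0.981802 = 333.455566
B₀ = V₀ − E₀ = 545.4514 − 333.455566 = 211.995834

E0=333.4556 B0=211.9958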